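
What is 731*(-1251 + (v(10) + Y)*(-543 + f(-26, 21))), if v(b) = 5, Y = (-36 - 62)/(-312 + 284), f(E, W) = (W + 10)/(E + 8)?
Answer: -154768051/36 ≈ -4.2991e+6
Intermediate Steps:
f(E, W) = (10 + W)/(8 + E)
Y = 7/2 (Y = -98/(-28) = -98*(-1/28) = 7/2 ≈ 3.5000)
731*(-1251 + (v(10) + Y)*(-543 + f(-26, 21))) = 731*(-1251 + (5 + 7/2)*(-543 + (10 + 21)/(8 - 26))) = 731*(-1251 + 17*(-543 + 31/(-18))/2) = 731*(-1251 + 17*(-543 - 1/18*31)/2) = 731*(-1251 + 17*(-543 - 31/18)/2) = 731*(-1251 + (17/2)*(-9805/18)) = 731*(-1251 - 166685/36) = 731*(-211721/36) = -154768051/36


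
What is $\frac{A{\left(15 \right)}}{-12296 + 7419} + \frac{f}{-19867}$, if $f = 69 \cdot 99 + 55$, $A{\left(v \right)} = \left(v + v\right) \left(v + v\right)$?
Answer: $- \frac{51463322}{96891359} \approx -0.53114$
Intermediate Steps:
$A{\left(v \right)} = 4 v^{2}$ ($A{\left(v \right)} = 2 v 2 v = 4 v^{2}$)
$f = 6886$ ($f = 6831 + 55 = 6886$)
$\frac{A{\left(15 \right)}}{-12296 + 7419} + \frac{f}{-19867} = \frac{4 \cdot 15^{2}}{-12296 + 7419} + \frac{6886}{-19867} = \frac{4 \cdot 225}{-4877} + 6886 \left(- \frac{1}{19867}\right) = 900 \left(- \frac{1}{4877}\right) - \frac{6886}{19867} = - \frac{900}{4877} - \frac{6886}{19867} = - \frac{51463322}{96891359}$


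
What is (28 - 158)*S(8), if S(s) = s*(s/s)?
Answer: -1040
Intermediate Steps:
S(s) = s (S(s) = s*1 = s)
(28 - 158)*S(8) = (28 - 158)*8 = -130*8 = -1040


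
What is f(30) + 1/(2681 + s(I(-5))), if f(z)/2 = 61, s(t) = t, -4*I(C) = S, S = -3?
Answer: 1308698/10727 ≈ 122.00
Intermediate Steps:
I(C) = ¾ (I(C) = -¼*(-3) = ¾)
f(z) = 122 (f(z) = 2*61 = 122)
f(30) + 1/(2681 + s(I(-5))) = 122 + 1/(2681 + ¾) = 122 + 1/(10727/4) = 122 + 4/10727 = 1308698/10727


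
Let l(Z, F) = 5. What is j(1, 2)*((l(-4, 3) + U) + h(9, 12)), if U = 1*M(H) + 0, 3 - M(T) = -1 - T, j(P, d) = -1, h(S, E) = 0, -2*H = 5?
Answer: -13/2 ≈ -6.5000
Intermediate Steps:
H = -5/2 (H = -1/2*5 = -5/2 ≈ -2.5000)
M(T) = 4 + T (M(T) = 3 - (-1 - T) = 3 + (1 + T) = 4 + T)
U = 3/2 (U = 1*(4 - 5/2) + 0 = 1*(3/2) + 0 = 3/2 + 0 = 3/2 ≈ 1.5000)
j(1, 2)*((l(-4, 3) + U) + h(9, 12)) = -((5 + 3/2) + 0) = -(13/2 + 0) = -1*13/2 = -13/2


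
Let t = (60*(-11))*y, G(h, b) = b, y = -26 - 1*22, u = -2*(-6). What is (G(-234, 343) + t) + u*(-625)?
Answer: 24523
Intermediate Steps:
u = 12
y = -48 (y = -26 - 22 = -48)
t = 31680 (t = (60*(-11))*(-48) = -660*(-48) = 31680)
(G(-234, 343) + t) + u*(-625) = (343 + 31680) + 12*(-625) = 32023 - 7500 = 24523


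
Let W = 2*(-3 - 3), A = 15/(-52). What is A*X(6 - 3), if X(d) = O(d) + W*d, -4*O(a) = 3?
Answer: 2205/208 ≈ 10.601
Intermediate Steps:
O(a) = -¾ (O(a) = -¼*3 = -¾)
A = -15/52 (A = 15*(-1/52) = -15/52 ≈ -0.28846)
W = -12 (W = 2*(-6) = -12)
X(d) = -¾ - 12*d
A*X(6 - 3) = -15*(-¾ - 12*(6 - 3))/52 = -15*(-¾ - 12*3)/52 = -15*(-¾ - 36)/52 = -15/52*(-147/4) = 2205/208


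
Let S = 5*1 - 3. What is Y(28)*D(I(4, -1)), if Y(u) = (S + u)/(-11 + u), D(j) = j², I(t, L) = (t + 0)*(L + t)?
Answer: 4320/17 ≈ 254.12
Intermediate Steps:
I(t, L) = t*(L + t)
S = 2 (S = 5 - 3 = 2)
Y(u) = (2 + u)/(-11 + u)
Y(28)*D(I(4, -1)) = ((2 + 28)/(-11 + 28))*(4*(-1 + 4))² = (30/17)*(4*3)² = ((1/17)*30)*12² = (30/17)*144 = 4320/17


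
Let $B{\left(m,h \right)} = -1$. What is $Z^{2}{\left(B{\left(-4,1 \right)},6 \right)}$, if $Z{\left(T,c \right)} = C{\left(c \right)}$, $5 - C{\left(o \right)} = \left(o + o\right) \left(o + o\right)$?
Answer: $19321$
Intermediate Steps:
$C{\left(o \right)} = 5 - 4 o^{2}$ ($C{\left(o \right)} = 5 - \left(o + o\right) \left(o + o\right) = 5 - 2 o 2 o = 5 - 4 o^{2}$)
$Z{\left(T,c \right)} = 5 - 4 c^{2}$
$Z^{2}{\left(B{\left(-4,1 \right)},6 \right)} = \left(5 - 4 \cdot 6^{2}\right)^{2} = \left(5 - 144\right)^{2} = \left(-139\right)^{2} = 19321$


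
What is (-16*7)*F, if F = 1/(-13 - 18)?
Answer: 112/31 ≈ 3.6129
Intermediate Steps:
F = -1/31 (F = 1/(-31) = -1/31 ≈ -0.032258)
(-16*7)*F = -16*7*(-1/31) = -112*(-1/31) = 112/31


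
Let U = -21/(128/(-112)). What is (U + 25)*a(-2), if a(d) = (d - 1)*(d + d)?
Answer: 1041/2 ≈ 520.50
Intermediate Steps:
a(d) = 2*d*(-1 + d) (a(d) = (-1 + d)*(2*d) = 2*d*(-1 + d))
U = 147/8 (U = -21/(128*(-1/112)) = -21/(-8/7) = -21*(-7/8) = 147/8 ≈ 18.375)
(U + 25)*a(-2) = (147/8 + 25)*(2*(-2)*(-1 - 2)) = 347*(2*(-2)*(-3))/8 = (347/8)*12 = 1041/2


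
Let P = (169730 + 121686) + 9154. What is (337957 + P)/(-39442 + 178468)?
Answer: 638527/139026 ≈ 4.5929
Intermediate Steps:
P = 300570 (P = 291416 + 9154 = 300570)
(337957 + P)/(-39442 + 178468) = (337957 + 300570)/(-39442 + 178468) = 638527/139026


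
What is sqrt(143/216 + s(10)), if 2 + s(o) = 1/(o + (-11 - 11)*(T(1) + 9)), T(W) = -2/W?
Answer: I*sqrt(1743)/36 ≈ 1.1597*I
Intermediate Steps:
s(o) = -2 + 1/(-154 + o) (s(o) = -2 + 1/(o + (-11 - 11)*(-2/1 + 9)) = -2 + 1/(o - 22*(-2*1 + 9)) = -2 + 1/(o - 22*(-2 + 9)) = -2 + 1/(o - 22*7) = -2 + 1/(o - 154) = -2 + 1/(-154 + o))
sqrt(143/216 + s(10)) = sqrt(143/216 + (-309 + 2*10)/(154 - 1*10)) = sqrt(143*(1/216) + (-309 + 20)/(154 - 10)) = sqrt(143/216 - 289/144) = sqrt(-581/432) = I*sqrt(1743)/36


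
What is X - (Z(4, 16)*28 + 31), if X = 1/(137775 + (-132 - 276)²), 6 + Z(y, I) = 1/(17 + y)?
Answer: 13758364/101413 ≈ 135.67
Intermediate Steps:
Z(y, I) = -6 + 1/(17 + y)
X = 1/304239 (X = 1/(137775 + (-408)²) = 1/(137775 + 166464) = 1/304239 ≈ 3.2869e-6)
X - (Z(4, 16)*28 + 31) = 1/304239 - (((-101 - 6*4)/(17 + 4))*28 + 31) = 1/304239 - (((-101 - 24)/21)*28 + 31) = 1/304239 - (((1/21)*(-125))*28 + 31) = 1/304239 - (-125/21*28 + 31) = 1/304239 - (-500/3 + 31) = 1/304239 - 1*(-407/3) = 1/304239 + 407/3 = 13758364/101413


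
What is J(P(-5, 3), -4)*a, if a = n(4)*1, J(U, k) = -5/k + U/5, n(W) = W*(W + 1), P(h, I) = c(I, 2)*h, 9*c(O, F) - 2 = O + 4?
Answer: 5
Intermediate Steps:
c(O, F) = ⅔ + O/9 (c(O, F) = 2/9 + (O + 4)/9 = 2/9 + (4 + O)/9 = 2/9 + (4/9 + O/9) = ⅔ + O/9)
P(h, I) = h*(⅔ + I/9) (P(h, I) = (⅔ + I/9)*h = h*(⅔ + I/9))
n(W) = W*(1 + W)
J(U, k) = -5/k + U/5 (J(U, k) = -5/k + U*(⅕) = -5/k + U/5)
a = 20 (a = (4*(1 + 4))*1 = (4*5)*1 = 20*1 = 20)
J(P(-5, 3), -4)*a = (-5/(-4) + ((⅑)*(-5)*(6 + 3))/5)*20 = (-5*(-¼) + ((⅑)*(-5)*9)/5)*20 = (5/4 + (⅕)*(-5))*20 = (5/4 - 1)*20 = (¼)*20 = 5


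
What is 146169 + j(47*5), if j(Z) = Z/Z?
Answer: 146170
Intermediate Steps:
j(Z) = 1
146169 + j(47*5) = 146169 + 1 = 146170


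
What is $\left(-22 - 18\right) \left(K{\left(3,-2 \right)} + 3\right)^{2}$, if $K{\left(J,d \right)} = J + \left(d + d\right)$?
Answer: $-160$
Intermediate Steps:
$K{\left(J,d \right)} = J + 2 d$
$\left(-22 - 18\right) \left(K{\left(3,-2 \right)} + 3\right)^{2} = \left(-22 - 18\right) \left(\left(3 + 2 \left(-2\right)\right) + 3\right)^{2} = - 40 \left(\left(3 - 4\right) + 3\right)^{2} = - 40 \left(-1 + 3\right)^{2} = - 40 \cdot 2^{2} = \left(-40\right) 4 = -160$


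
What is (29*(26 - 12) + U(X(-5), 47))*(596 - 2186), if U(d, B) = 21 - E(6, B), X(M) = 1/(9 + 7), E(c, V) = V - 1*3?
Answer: -608970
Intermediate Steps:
E(c, V) = -3 + V (E(c, V) = V - 3 = -3 + V)
X(M) = 1/16
U(d, B) = 24 - B (U(d, B) = 21 - (-3 + B) = 21 + (3 - B) = 24 - B)
(29*(26 - 12) + U(X(-5), 47))*(596 - 2186) = (29*(26 - 12) + (24 - 1*47))*(596 - 2186) = (29*14 + (24 - 47))*(-1590) = (406 - 23)*(-1590) = 383*(-1590) = -608970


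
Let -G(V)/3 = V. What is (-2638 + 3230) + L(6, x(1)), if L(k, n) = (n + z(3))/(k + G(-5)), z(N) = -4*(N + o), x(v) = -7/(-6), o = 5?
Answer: 74407/126 ≈ 590.53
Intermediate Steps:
G(V) = -3*V
x(v) = 7/6 (x(v) = -7*(-1/6) = 7/6)
z(N) = -20 - 4*N (z(N) = -4*(N + 5) = -4*(5 + N) = -20 - 4*N)
L(k, n) = (-32 + n)/(15 + k) (L(k, n) = (n + (-20 - 4*3))/(k - 3*(-5)) = (n + (-20 - 12))/(k + 15) = (n - 32)/(15 + k) = (-32 + n)/(15 + k))
(-2638 + 3230) + L(6, x(1)) = (-2638 + 3230) + (-32 + 7/6)/(15 + 6) = 592 - 185/6/21 = 592 + (1/21)*(-185/6) = 592 - 185/126 = 74407/126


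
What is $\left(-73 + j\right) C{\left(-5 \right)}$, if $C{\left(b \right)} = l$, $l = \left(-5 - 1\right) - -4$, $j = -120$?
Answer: $386$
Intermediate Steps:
$l = -2$ ($l = \left(-5 - 1\right) + 4 = -6 + 4 = -2$)
$C{\left(b \right)} = -2$
$\left(-73 + j\right) C{\left(-5 \right)} = \left(-73 - 120\right) \left(-2\right) = \left(-193\right) \left(-2\right) = 386$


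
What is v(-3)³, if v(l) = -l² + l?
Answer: -1728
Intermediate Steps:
v(l) = l - l²
v(-3)³ = (-3*(1 - 1*(-3)))³ = (-3*(1 + 3))³ = (-3*4)³ = (-12)³ = -1728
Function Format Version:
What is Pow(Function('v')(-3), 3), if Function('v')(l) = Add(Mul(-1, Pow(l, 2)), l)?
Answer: -1728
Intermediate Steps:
Function('v')(l) = Add(l, Mul(-1, Pow(l, 2)))
Pow(Function('v')(-3), 3) = Pow(Mul(-3, Add(1, Mul(-1, -3))), 3) = Pow(Mul(-3, Add(1, 3)), 3) = Pow(Mul(-3, 4), 3) = Pow(-12, 3) = -1728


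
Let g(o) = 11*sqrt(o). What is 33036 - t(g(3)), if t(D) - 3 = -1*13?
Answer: 33046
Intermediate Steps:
t(D) = -10 (t(D) = 3 - 1*13 = 3 - 13 = -10)
33036 - t(g(3)) = 33036 - 1*(-10) = 33036 + 10 = 33046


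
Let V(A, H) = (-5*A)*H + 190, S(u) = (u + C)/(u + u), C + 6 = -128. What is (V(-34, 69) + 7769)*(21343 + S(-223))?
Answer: 187426186815/446 ≈ 4.2024e+8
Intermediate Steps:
C = -134 (C = -6 - 128 = -134)
S(u) = (-134 + u)/(2*u) (S(u) = (u - 134)/(u + u) = (-134 + u)/((2*u)) = (-134 + u)*(1/(2*u)) = (-134 + u)/(2*u))
V(A, H) = 190 - 5*A*H (V(A, H) = -5*A*H + 190 = 190 - 5*A*H)
(V(-34, 69) + 7769)*(21343 + S(-223)) = ((190 - 5*(-34)*69) + 7769)*(21343 + (1/2)*(-134 - 223)/(-223)) = ((190 + 11730) + 7769)*(21343 + (1/2)*(-1/223)*(-357)) = (11920 + 7769)*(21343 + 357/446) = 19689*(9519335/446) = 187426186815/446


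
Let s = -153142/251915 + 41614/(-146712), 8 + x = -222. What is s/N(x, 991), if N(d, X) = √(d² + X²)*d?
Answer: 16475479957*√1034981/4398958682643646200 ≈ 3.8103e-6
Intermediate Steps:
x = -230 (x = -8 - 222 = -230)
N(d, X) = d*√(X² + d²) (N(d, X) = √(X² + d²)*d = d*√(X² + d²))
s = -16475479957/18479476740 (s = -153142*1/251915 + 41614*(-1/146712) = -153142/251915 - 20807/73356 = -16475479957/18479476740 ≈ -0.89156)
s/N(x, 991) = -16475479957*(-1/(230*√(991² + (-230)²)))/18479476740 = -16475479957*(-1/(230*√(982081 + 52900)))/18479476740 = -16475479957*(-√1034981/238045630)/18479476740 = -(-16475479957)*√1034981/4398958682643646200 = 16475479957*√1034981/4398958682643646200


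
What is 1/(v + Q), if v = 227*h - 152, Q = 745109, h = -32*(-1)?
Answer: 1/752221 ≈ 1.3294e-6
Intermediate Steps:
h = 32
v = 7112 (v = 227*32 - 152 = 7264 - 152 = 7112)
1/(v + Q) = 1/(7112 + 745109) = 1/752221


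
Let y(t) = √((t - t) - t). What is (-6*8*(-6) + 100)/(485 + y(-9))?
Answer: 97/122 ≈ 0.79508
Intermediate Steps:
y(t) = √(-t) (y(t) = √(0 - t) = √(-t))
(-6*8*(-6) + 100)/(485 + y(-9)) = (-6*8*(-6) + 100)/(485 + √(-1*(-9))) = (-48*(-6) + 100)/(485 + √9) = (288 + 100)/(485 + 3) = 388/488 = 388*(1/488) = 97/122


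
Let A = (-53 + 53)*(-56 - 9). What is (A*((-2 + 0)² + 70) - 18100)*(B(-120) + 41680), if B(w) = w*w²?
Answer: 30522392000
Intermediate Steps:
A = 0 (A = 0*(-65) = 0)
B(w) = w³
(A*((-2 + 0)² + 70) - 18100)*(B(-120) + 41680) = (0*((-2 + 0)² + 70) - 18100)*((-120)³ + 41680) = (0*((-2)² + 70) - 18100)*(-1728000 + 41680) = (0*(4 + 70) - 18100)*(-1686320) = (0*74 - 18100)*(-1686320) = (0 - 18100)*(-1686320) = -18100*(-1686320) = 30522392000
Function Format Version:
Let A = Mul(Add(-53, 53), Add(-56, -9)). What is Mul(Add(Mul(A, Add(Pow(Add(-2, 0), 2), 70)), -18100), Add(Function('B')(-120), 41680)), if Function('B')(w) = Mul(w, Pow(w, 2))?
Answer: 30522392000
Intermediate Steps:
A = 0 (A = Mul(0, -65) = 0)
Function('B')(w) = Pow(w, 3)
Mul(Add(Mul(A, Add(Pow(Add(-2, 0), 2), 70)), -18100), Add(Function('B')(-120), 41680)) = Mul(Add(Mul(0, Add(Pow(Add(-2, 0), 2), 70)), -18100), Add(Pow(-120, 3), 41680)) = Mul(Add(Mul(0, Add(Pow(-2, 2), 70)), -18100), Add(-1728000, 41680)) = Mul(Add(Mul(0, Add(4, 70)), -18100), -1686320) = Mul(Add(Mul(0, 74), -18100), -1686320) = Mul(Add(0, -18100), -1686320) = Mul(-18100, -1686320) = 30522392000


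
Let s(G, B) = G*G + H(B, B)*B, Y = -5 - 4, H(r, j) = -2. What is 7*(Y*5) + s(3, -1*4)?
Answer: -298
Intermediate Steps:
Y = -9
s(G, B) = G² - 2*B (s(G, B) = G*G - 2*B = G² - 2*B)
7*(Y*5) + s(3, -1*4) = 7*(-9*5) + (3² - (-2)*4) = 7*(-45) + (9 - 2*(-4)) = -315 + (9 + 8) = -315 + 17 = -298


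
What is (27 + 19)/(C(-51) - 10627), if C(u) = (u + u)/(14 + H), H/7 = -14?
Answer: -644/148761 ≈ -0.0043291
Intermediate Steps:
H = -98 (H = 7*(-14) = -98)
C(u) = -u/42 (C(u) = (u + u)/(14 - 98) = (2*u)/(-84) = (2*u)*(-1/84) = -u/42)
(27 + 19)/(C(-51) - 10627) = (27 + 19)/(-1/42*(-51) - 10627) = 46/(17/14 - 10627) = 46/(-148761/14) = -14/148761*46 = -644/148761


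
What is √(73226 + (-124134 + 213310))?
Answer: √162402 ≈ 402.99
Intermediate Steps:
√(73226 + (-124134 + 213310)) = √(73226 + 89176) = √162402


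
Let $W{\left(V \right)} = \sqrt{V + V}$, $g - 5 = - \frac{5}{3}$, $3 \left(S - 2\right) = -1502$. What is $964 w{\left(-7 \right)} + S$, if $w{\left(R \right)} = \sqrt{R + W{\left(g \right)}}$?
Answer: $- \frac{1496}{3} + \frac{964 i \sqrt{63 - 6 \sqrt{15}}}{3} \approx -498.67 + 2026.2 i$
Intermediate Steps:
$S = - \frac{1496}{3}$ ($S = 2 + \frac{1}{3} \left(-1502\right) = 2 - \frac{1502}{3} = - \frac{1496}{3} \approx -498.67$)
$g = \frac{10}{3}$ ($g = 5 - \frac{5}{3} = \frac{10}{3} \approx 3.3333$)
$W{\left(V \right)} = \sqrt{2} \sqrt{V}$ ($W{\left(V \right)} = \sqrt{2 V} = \sqrt{2} \sqrt{V}$)
$w{\left(R \right)} = \sqrt{R + \frac{2 \sqrt{15}}{3}}$ ($w{\left(R \right)} = \sqrt{R + \sqrt{2} \sqrt{\frac{10}{3}}} = \sqrt{R + \sqrt{2} \frac{\sqrt{30}}{3}} = \sqrt{R + \frac{2 \sqrt{15}}{3}}$)
$964 w{\left(-7 \right)} + S = 964 \frac{\sqrt{6 \sqrt{15} + 9 \left(-7\right)}}{3} - \frac{1496}{3} = 964 \frac{\sqrt{6 \sqrt{15} - 63}}{3} - \frac{1496}{3} = 964 \frac{\sqrt{-63 + 6 \sqrt{15}}}{3} - \frac{1496}{3} = \frac{964 \sqrt{-63 + 6 \sqrt{15}}}{3} - \frac{1496}{3} = - \frac{1496}{3} + \frac{964 \sqrt{-63 + 6 \sqrt{15}}}{3}$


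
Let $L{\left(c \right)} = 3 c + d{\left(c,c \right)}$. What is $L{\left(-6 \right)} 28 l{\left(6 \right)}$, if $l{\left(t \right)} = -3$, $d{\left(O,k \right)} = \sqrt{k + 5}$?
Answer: $1512 - 84 i \approx 1512.0 - 84.0 i$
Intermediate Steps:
$d{\left(O,k \right)} = \sqrt{5 + k}$
$L{\left(c \right)} = \sqrt{5 + c} + 3 c$ ($L{\left(c \right)} = 3 c + \sqrt{5 + c} = \sqrt{5 + c} + 3 c$)
$L{\left(-6 \right)} 28 l{\left(6 \right)} = \left(\sqrt{5 - 6} + 3 \left(-6\right)\right) 28 \left(-3\right) = \left(\sqrt{-1} - 18\right) 28 \left(-3\right) = \left(i - 18\right) 28 \left(-3\right) = \left(-18 + i\right) 28 \left(-3\right) = \left(-504 + 28 i\right) \left(-3\right) = 1512 - 84 i$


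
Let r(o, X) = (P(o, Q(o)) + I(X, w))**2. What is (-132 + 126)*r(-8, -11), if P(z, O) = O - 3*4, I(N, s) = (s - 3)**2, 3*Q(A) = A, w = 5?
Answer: -2048/3 ≈ -682.67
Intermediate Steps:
Q(A) = A/3
I(N, s) = (-3 + s)**2
P(z, O) = -12 + O (P(z, O) = O - 12 = -12 + O)
r(o, X) = (-8 + o/3)**2 (r(o, X) = ((-12 + o/3) + (-3 + 5)**2)**2 = ((-12 + o/3) + 2**2)**2 = ((-12 + o/3) + 4)**2 = (-8 + o/3)**2)
(-132 + 126)*r(-8, -11) = (-132 + 126)*((-24 - 8)**2/9) = -2*(-32)**2/3 = -2*1024/3 = -6*1024/9 = -2048/3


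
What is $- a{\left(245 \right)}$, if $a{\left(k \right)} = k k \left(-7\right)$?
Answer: $420175$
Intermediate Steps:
$a{\left(k \right)} = - 7 k^{2}$ ($a{\left(k \right)} = k^{2} \left(-7\right) = - 7 k^{2}$)
$- a{\left(245 \right)} = - \left(-7\right) 245^{2} = - \left(-7\right) 60025 = \left(-1\right) \left(-420175\right) = 420175$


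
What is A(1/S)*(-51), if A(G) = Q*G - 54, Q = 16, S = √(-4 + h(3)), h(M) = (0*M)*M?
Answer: 2754 + 408*I ≈ 2754.0 + 408.0*I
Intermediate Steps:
h(M) = 0 (h(M) = 0*M = 0)
S = 2*I (S = √(-4 + 0) = √(-4) = 2*I ≈ 2.0*I)
A(G) = -54 + 16*G (A(G) = 16*G - 54 = -54 + 16*G)
A(1/S)*(-51) = (-54 + 16/((2*I)))*(-51) = (-54 + 16*(-I/2))*(-51) = (-54 - 8*I)*(-51) = 2754 + 408*I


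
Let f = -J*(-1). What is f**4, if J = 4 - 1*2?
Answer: 16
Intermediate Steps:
J = 2 (J = 4 - 2 = 2)
f = 2 (f = -1*2*(-1) = -2*(-1) = 2)
f**4 = 2**4 = 16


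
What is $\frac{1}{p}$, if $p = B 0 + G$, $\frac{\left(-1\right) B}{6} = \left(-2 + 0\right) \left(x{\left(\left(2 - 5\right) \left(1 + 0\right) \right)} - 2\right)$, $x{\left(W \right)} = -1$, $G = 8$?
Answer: $\frac{1}{8} \approx 0.125$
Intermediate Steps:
$B = -36$ ($B = - 6 \left(-2 + 0\right) \left(-1 - 2\right) = - 6 \left(\left(-2\right) \left(-3\right)\right) = \left(-6\right) 6 = -36$)
$p = 8$ ($p = \left(-36\right) 0 + 8 = 0 + 8 = 8$)
$\frac{1}{p} = \frac{1}{8}$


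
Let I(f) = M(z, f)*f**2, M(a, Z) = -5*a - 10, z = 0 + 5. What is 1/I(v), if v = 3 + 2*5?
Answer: -1/5915 ≈ -0.00016906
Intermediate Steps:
z = 5
M(a, Z) = -10 - 5*a
v = 13 (v = 3 + 10 = 13)
I(f) = -35*f**2 (I(f) = (-10 - 5*5)*f**2 = (-10 - 25)*f**2 = -35*f**2)
1/I(v) = 1/(-35*13**2) = 1/(-35*169) = 1/(-5915) = -1/5915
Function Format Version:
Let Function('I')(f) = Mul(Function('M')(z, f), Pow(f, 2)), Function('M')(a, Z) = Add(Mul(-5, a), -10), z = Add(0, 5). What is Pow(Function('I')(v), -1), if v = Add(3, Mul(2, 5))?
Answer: Rational(-1, 5915) ≈ -0.00016906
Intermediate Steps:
z = 5
Function('M')(a, Z) = Add(-10, Mul(-5, a))
v = 13 (v = Add(3, 10) = 13)
Function('I')(f) = Mul(-35, Pow(f, 2)) (Function('I')(f) = Mul(Add(-10, Mul(-5, 5)), Pow(f, 2)) = Mul(Add(-10, -25), Pow(f, 2)) = Mul(-35, Pow(f, 2)))
Pow(Function('I')(v), -1) = Pow(Mul(-35, Pow(13, 2)), -1) = Pow(Mul(-35, 169), -1) = Pow(-5915, -1) = Rational(-1, 5915)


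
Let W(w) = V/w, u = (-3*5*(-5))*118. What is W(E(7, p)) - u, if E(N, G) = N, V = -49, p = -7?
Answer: -8857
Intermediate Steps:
u = 8850 (u = -15*(-5)*118 = 75*118 = 8850)
W(w) = -49/w
W(E(7, p)) - u = -49/7 - 1*8850 = -49*⅐ - 8850 = -7 - 8850 = -8857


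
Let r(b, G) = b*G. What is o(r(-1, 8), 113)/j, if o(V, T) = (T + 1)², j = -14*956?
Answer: -3249/3346 ≈ -0.97101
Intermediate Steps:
j = -13384
r(b, G) = G*b
o(V, T) = (1 + T)²
o(r(-1, 8), 113)/j = (1 + 113)²/(-13384) = 114²*(-1/13384) = 12996*(-1/13384) = -3249/3346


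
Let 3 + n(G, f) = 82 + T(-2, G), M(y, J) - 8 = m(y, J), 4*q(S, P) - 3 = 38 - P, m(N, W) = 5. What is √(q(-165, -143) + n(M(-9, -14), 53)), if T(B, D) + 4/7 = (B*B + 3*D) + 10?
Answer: 3*√966/7 ≈ 13.320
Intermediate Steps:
q(S, P) = 41/4 - P/4 (q(S, P) = ¾ + (38 - P)/4 = ¾ + (19/2 - P/4) = 41/4 - P/4)
M(y, J) = 13 (M(y, J) = 8 + 5 = 13)
T(B, D) = 66/7 + B² + 3*D (T(B, D) = -4/7 + ((B*B + 3*D) + 10) = -4/7 + ((B² + 3*D) + 10) = -4/7 + (10 + B² + 3*D) = 66/7 + B² + 3*D)
n(G, f) = 647/7 + 3*G (n(G, f) = -3 + (82 + (66/7 + (-2)² + 3*G)) = -3 + (82 + (66/7 + 4 + 3*G)) = -3 + (82 + (94/7 + 3*G)) = -3 + (668/7 + 3*G) = 647/7 + 3*G)
√(q(-165, -143) + n(M(-9, -14), 53)) = √((41/4 - ¼*(-143)) + (647/7 + 3*13)) = √((41/4 + 143/4) + (647/7 + 39)) = √(46 + 920/7) = √(1242/7) = 3*√966/7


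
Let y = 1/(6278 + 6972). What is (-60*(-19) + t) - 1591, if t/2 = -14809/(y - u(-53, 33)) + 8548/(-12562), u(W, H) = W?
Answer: -405472476139/400985321 ≈ -1011.2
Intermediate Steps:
y = 1/13250 ≈ 7.5472e-5
t = -224628096368/400985321 (t = 2*(-14809/(1/13250 - 1*(-53)) + 8548/(-12562)) = 2*(-14809/(1/13250 + 53) + 8548*(-1/12562)) = 2*(-14809/702251/13250 - 4274/6281) = 2*(-14809*13250/702251 - 4274/6281) = 2*(-196219250/702251 - 4274/6281) = 2*(-112314048184/400985321) = -224628096368/400985321 ≈ -560.19)
(-60*(-19) + t) - 1591 = (-60*(-19) - 224628096368/400985321) - 1591 = (1140 - 224628096368/400985321) - 1591 = 232495169572/400985321 - 1591 = -405472476139/400985321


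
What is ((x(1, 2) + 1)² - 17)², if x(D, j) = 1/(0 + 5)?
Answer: 151321/625 ≈ 242.11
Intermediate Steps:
x(D, j) = ⅕ (x(D, j) = 1/5 = ⅕)
((x(1, 2) + 1)² - 17)² = ((⅕ + 1)² - 17)² = ((6/5)² - 17)² = (36/25 - 17)² = (-389/25)² = 151321/625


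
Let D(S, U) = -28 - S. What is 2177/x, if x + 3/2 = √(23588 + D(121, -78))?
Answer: 4354/31249 + 8708*√23439/93747 ≈ 14.360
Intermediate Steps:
x = -3/2 + √23439 (x = -3/2 + √(23588 + (-28 - 1*121)) = -3/2 + √(23588 + (-28 - 121)) = -3/2 + √(23588 - 149) = -3/2 + √23439 ≈ 151.60)
2177/x = 2177/(-3/2 + √23439)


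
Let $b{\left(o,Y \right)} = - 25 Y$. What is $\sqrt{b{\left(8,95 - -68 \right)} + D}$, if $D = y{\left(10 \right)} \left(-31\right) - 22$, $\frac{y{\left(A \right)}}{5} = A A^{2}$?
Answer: $i \sqrt{159097} \approx 398.87 i$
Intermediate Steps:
$y{\left(A \right)} = 5 A^{3}$ ($y{\left(A \right)} = 5 A A^{2} = 5 A^{3}$)
$D = -155022$ ($D = 5 \cdot 10^{3} \left(-31\right) - 22 = 5 \cdot 1000 \left(-31\right) - 22 = 5000 \left(-31\right) - 22 = -155000 - 22 = -155022$)
$\sqrt{b{\left(8,95 - -68 \right)} + D} = \sqrt{- 25 \left(95 - -68\right) - 155022} = \sqrt{- 25 \left(95 + 68\right) - 155022} = \sqrt{\left(-25\right) 163 - 155022} = \sqrt{-4075 - 155022} = \sqrt{-159097} = i \sqrt{159097}$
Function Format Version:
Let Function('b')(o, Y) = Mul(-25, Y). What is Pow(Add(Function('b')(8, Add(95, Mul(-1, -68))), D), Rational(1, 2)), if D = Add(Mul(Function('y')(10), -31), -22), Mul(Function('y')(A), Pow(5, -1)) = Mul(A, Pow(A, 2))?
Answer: Mul(I, Pow(159097, Rational(1, 2))) ≈ Mul(398.87, I)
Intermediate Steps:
Function('y')(A) = Mul(5, Pow(A, 3)) (Function('y')(A) = Mul(5, Mul(A, Pow(A, 2))) = Mul(5, Pow(A, 3)))
D = -155022 (D = Add(Mul(Mul(5, Pow(10, 3)), -31), -22) = Add(Mul(Mul(5, 1000), -31), -22) = Add(Mul(5000, -31), -22) = Add(-155000, -22) = -155022)
Pow(Add(Function('b')(8, Add(95, Mul(-1, -68))), D), Rational(1, 2)) = Pow(Add(Mul(-25, Add(95, Mul(-1, -68))), -155022), Rational(1, 2)) = Pow(Add(Mul(-25, Add(95, 68)), -155022), Rational(1, 2)) = Pow(Add(Mul(-25, 163), -155022), Rational(1, 2)) = Pow(Add(-4075, -155022), Rational(1, 2)) = Pow(-159097, Rational(1, 2)) = Mul(I, Pow(159097, Rational(1, 2)))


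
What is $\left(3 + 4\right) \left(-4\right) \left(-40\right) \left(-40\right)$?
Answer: $-44800$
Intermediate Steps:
$\left(3 + 4\right) \left(-4\right) \left(-40\right) \left(-40\right) = 7 \left(-4\right) \left(-40\right) \left(-40\right) = \left(-28\right) \left(-40\right) \left(-40\right) = 1120 \left(-40\right) = -44800$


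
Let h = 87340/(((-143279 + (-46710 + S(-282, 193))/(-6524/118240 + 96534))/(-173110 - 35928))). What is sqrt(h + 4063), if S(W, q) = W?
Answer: sqrt(21979757569601747882483044928648823)/408854235181631 ≈ 362.61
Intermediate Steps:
h = 52098223282781538280/408854235181631 (h = 87340/(((-143279 + (-46710 - 282)/(-6524/118240 + 96534))/(-173110 - 35928))) = 87340/(((-143279 - 46992/(-6524*1/118240 + 96534))/(-209038))) = 87340/(((-143279 - 46992/(-1631/29560 + 96534))*(-1/209038))) = 87340/(((-143279 - 46992/2853543409/29560)*(-1/209038))) = 87340/(((-143279 - 46992*29560/2853543409)*(-1/209038))) = 87340/(((-143279 - 1389083520/2853543409)*(-1/209038))) = 87340/((-408854235181631/2853543409*(-1/209038))) = 87340/(408854235181631/596499007130542) = 87340*(596499007130542/408854235181631) = 52098223282781538280/408854235181631 ≈ 1.2742e+5)
sqrt(h + 4063) = sqrt(52098223282781538280/408854235181631 + 4063) = sqrt(53759398040324505033/408854235181631) = sqrt(21979757569601747882483044928648823)/408854235181631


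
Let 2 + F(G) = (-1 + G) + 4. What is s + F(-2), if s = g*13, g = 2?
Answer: 25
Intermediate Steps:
F(G) = 1 + G (F(G) = -2 + ((-1 + G) + 4) = -2 + (3 + G) = 1 + G)
s = 26 (s = 2*13 = 26)
s + F(-2) = 26 + (1 - 2) = 26 - 1 = 25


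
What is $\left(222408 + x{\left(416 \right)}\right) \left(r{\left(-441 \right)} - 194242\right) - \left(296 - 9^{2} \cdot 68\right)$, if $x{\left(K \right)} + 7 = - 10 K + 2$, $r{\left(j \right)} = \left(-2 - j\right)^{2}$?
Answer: $-331942391$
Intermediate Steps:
$x{\left(K \right)} = -5 - 10 K$ ($x{\left(K \right)} = -7 - \left(-2 + 10 K\right) = -5 - 10 K$)
$\left(222408 + x{\left(416 \right)}\right) \left(r{\left(-441 \right)} - 194242\right) - \left(296 - 9^{2} \cdot 68\right) = \left(222408 - 4165\right) \left(\left(2 - 441\right)^{2} - 194242\right) - \left(296 - 9^{2} \cdot 68\right) = \left(222408 - 4165\right) \left(\left(-439\right)^{2} - 194242\right) + \left(81 \cdot 68 - 296\right) = \left(222408 - 4165\right) \left(192721 - 194242\right) + \left(5508 - 296\right) = 218243 \left(-1521\right) + 5212 = -331947603 + 5212 = -331942391$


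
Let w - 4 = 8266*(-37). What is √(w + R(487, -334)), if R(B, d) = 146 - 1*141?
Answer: I*√305833 ≈ 553.02*I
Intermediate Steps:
R(B, d) = 5 (R(B, d) = 146 - 141 = 5)
w = -305838 (w = 4 + 8266*(-37) = 4 - 305842 = -305838)
√(w + R(487, -334)) = √(-305838 + 5) = √(-305833) = I*√305833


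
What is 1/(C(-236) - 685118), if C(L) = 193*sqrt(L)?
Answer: -342559/234697732344 - 193*I*sqrt(59)/234697732344 ≈ -1.4596e-6 - 6.3165e-9*I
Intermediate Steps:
1/(C(-236) - 685118) = 1/(193*sqrt(-236) - 685118) = 1/(193*(2*I*sqrt(59)) - 685118) = 1/(386*I*sqrt(59) - 685118) = 1/(-685118 + 386*I*sqrt(59))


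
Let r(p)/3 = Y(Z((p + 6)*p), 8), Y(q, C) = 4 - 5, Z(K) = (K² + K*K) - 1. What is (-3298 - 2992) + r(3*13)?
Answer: -6293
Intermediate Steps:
Z(K) = -1 + 2*K² (Z(K) = (K² + K²) - 1 = 2*K² - 1 = -1 + 2*K²)
Y(q, C) = -1
r(p) = -3 (r(p) = 3*(-1) = -3)
(-3298 - 2992) + r(3*13) = (-3298 - 2992) - 3 = -6290 - 3 = -6293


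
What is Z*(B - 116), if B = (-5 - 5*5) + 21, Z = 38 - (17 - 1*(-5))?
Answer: -2000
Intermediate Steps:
Z = 16 (Z = 38 - (17 + 5) = 38 - 1*22 = 38 - 22 = 16)
B = -9 (B = (-5 - 25) + 21 = -30 + 21 = -9)
Z*(B - 116) = 16*(-9 - 116) = 16*(-125) = -2000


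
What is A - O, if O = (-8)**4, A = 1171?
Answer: -2925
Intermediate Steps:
O = 4096
A - O = 1171 - 1*4096 = 1171 - 4096 = -2925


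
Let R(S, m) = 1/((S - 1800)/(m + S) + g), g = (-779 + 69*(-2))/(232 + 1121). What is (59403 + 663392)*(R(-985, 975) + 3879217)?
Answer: 2107919521742390575/751787 ≈ 2.8039e+12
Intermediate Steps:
g = -917/1353 (g = (-779 - 138)/1353 = -917*1/1353 = -917/1353 ≈ -0.67775)
R(S, m) = 1/(-917/1353 + (-1800 + S)/(S + m)) (R(S, m) = 1/((S - 1800)/(m + S) - 917/1353) = 1/((-1800 + S)/(S + m) - 917/1353) = 1/(-917/1353 + (-1800 + S)/(S + m)))
(59403 + 663392)*(R(-985, 975) + 3879217) = (59403 + 663392)*(1353*(-985 + 975)/(-2435400 - 917*975 + 436*(-985)) + 3879217) = 722795*(1353*(-10)/(-2435400 - 894075 - 429460) + 3879217) = 722795*(1353*(-10)/(-3758935) + 3879217) = 722795*(1353*(-1/3758935)*(-10) + 3879217) = 722795*(2706/751787 + 3879217) = 722795*(2916344913485/751787) = 2107919521742390575/751787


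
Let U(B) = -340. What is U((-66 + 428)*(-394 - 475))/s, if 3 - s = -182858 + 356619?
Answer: 170/86879 ≈ 0.0019567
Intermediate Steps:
s = -173758 (s = 3 - (-182858 + 356619) = 3 - 1*173761 = 3 - 173761 = -173758)
U((-66 + 428)*(-394 - 475))/s = -340/(-173758) = -340*(-1/173758) = 170/86879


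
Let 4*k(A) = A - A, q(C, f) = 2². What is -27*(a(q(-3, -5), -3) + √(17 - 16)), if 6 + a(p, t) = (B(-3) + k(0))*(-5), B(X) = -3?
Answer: -270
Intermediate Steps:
q(C, f) = 4
k(A) = 0 (k(A) = (A - A)/4 = (¼)*0 = 0)
a(p, t) = 9 (a(p, t) = -6 + (-3 + 0)*(-5) = -6 - 3*(-5) = -6 + 15 = 9)
-27*(a(q(-3, -5), -3) + √(17 - 16)) = -27*(9 + √(17 - 16)) = -27*(9 + √1) = -27*(9 + 1) = -27*10 = -270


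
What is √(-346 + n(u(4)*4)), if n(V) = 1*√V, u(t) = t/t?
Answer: 2*I*√86 ≈ 18.547*I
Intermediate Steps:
u(t) = 1
n(V) = √V
√(-346 + n(u(4)*4)) = √(-346 + √(1*4)) = √(-346 + √4) = √(-346 + 2) = √(-344) = 2*I*√86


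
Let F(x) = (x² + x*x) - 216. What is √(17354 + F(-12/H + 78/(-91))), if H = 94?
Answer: √1855244210/329 ≈ 130.92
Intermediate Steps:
F(x) = -216 + 2*x² (F(x) = (x² + x²) - 216 = 2*x² - 216 = -216 + 2*x²)
√(17354 + F(-12/H + 78/(-91))) = √(17354 + (-216 + 2*(-12/94 + 78/(-91))²)) = √(17354 + (-216 + 2*(-12*1/94 + 78*(-1/91))²)) = √(17354 + (-216 + 2*(-6/47 - 6/7)²)) = √(17354 + (-216 + 2*(-324/329)²)) = √(17354 + (-216 + 2*(104976/108241))) = √(17354 + (-216 + 209952/108241)) = √(17354 - 23170104/108241) = √(1855244210/108241) = √1855244210/329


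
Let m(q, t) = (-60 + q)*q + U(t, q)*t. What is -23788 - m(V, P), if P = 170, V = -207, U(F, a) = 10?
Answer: -80757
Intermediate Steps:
m(q, t) = 10*t + q*(-60 + q) (m(q, t) = (-60 + q)*q + 10*t = q*(-60 + q) + 10*t = 10*t + q*(-60 + q))
-23788 - m(V, P) = -23788 - ((-207)² - 60*(-207) + 10*170) = -23788 - (42849 + 12420 + 1700) = -23788 - 1*56969 = -23788 - 56969 = -80757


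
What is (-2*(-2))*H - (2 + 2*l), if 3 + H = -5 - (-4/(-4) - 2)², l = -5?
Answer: -28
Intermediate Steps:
H = -9 (H = -3 + (-5 - (-4/(-4) - 2)²) = -3 + (-5 - (-4*(-¼) - 2)²) = -3 + (-5 - (1 - 2)²) = -3 + (-5 - 1*(-1)²) = -3 + (-5 - 1*1) = -3 + (-5 - 1) = -3 - 6 = -9)
(-2*(-2))*H - (2 + 2*l) = -2*(-2)*(-9) - (2 + 2*(-5)) = 4*(-9) - (2 - 10) = -36 - 1*(-8) = -36 + 8 = -28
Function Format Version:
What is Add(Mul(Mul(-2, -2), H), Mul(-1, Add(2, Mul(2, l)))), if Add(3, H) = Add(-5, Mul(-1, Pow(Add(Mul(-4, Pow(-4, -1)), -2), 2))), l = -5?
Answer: -28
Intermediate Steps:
H = -9 (H = Add(-3, Add(-5, Mul(-1, Pow(Add(Mul(-4, Pow(-4, -1)), -2), 2)))) = Add(-3, Add(-5, Mul(-1, Pow(Add(Mul(-4, Rational(-1, 4)), -2), 2)))) = Add(-3, Add(-5, Mul(-1, Pow(Add(1, -2), 2)))) = Add(-3, Add(-5, Mul(-1, Pow(-1, 2)))) = Add(-3, Add(-5, Mul(-1, 1))) = Add(-3, Add(-5, -1)) = Add(-3, -6) = -9)
Add(Mul(Mul(-2, -2), H), Mul(-1, Add(2, Mul(2, l)))) = Add(Mul(Mul(-2, -2), -9), Mul(-1, Add(2, Mul(2, -5)))) = Add(Mul(4, -9), Mul(-1, Add(2, -10))) = Add(-36, Mul(-1, -8)) = Add(-36, 8) = -28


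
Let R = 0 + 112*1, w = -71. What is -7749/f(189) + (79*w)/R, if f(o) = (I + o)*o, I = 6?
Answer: -1098347/21840 ≈ -50.291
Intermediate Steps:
f(o) = o*(6 + o) (f(o) = (6 + o)*o = o*(6 + o))
R = 112 (R = 0 + 112 = 112)
-7749/f(189) + (79*w)/R = -7749*1/(189*(6 + 189)) + (79*(-71))/112 = -7749/(189*195) - 5609*1/112 = -7749/36855 - 5609/112 = -7749*1/36855 - 5609/112 = -41/195 - 5609/112 = -1098347/21840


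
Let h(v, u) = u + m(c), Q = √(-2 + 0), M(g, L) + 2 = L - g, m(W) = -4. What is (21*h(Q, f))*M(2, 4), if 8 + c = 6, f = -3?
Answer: 0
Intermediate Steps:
c = -2 (c = -8 + 6 = -2)
M(g, L) = -2 + L - g (M(g, L) = -2 + (L - g) = -2 + L - g)
Q = I*√2 (Q = √(-2) = I*√2 ≈ 1.4142*I)
h(v, u) = -4 + u (h(v, u) = u - 4 = -4 + u)
(21*h(Q, f))*M(2, 4) = (21*(-4 - 3))*(-2 + 4 - 1*2) = (21*(-7))*(-2 + 4 - 2) = -147*0 = 0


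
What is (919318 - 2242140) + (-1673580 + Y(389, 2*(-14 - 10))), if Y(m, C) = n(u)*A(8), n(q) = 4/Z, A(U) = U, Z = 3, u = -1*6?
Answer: -8989174/3 ≈ -2.9964e+6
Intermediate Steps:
u = -6
n(q) = 4/3
Y(m, C) = 32/3 (Y(m, C) = (4/3)*8 = 32/3)
(919318 - 2242140) + (-1673580 + Y(389, 2*(-14 - 10))) = (919318 - 2242140) + (-1673580 + 32/3) = -1322822 - 5020708/3 = -8989174/3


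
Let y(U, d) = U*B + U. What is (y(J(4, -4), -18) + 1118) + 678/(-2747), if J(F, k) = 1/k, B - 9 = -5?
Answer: 12268137/10988 ≈ 1116.5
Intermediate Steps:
B = 4 (B = 9 - 5 = 4)
y(U, d) = 5*U (y(U, d) = U*4 + U = 4*U + U = 5*U)
(y(J(4, -4), -18) + 1118) + 678/(-2747) = (5/(-4) + 1118) + 678/(-2747) = (5*(-¼) + 1118) + 678*(-1/2747) = (-5/4 + 1118) - 678/2747 = 4467/4 - 678/2747 = 12268137/10988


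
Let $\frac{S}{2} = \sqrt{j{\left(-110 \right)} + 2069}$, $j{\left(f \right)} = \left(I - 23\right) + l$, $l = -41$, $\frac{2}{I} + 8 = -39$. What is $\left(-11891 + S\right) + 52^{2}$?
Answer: $-9187 + \frac{2 \sqrt{4428951}}{47} \approx -9097.5$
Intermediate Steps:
$I = - \frac{2}{47}$ ($I = \frac{2}{-8 - 39} = \frac{2}{-47} = 2 \left(- \frac{1}{47}\right) = - \frac{2}{47} \approx -0.042553$)
$j{\left(f \right)} = - \frac{3010}{47}$ ($j{\left(f \right)} = \left(- \frac{2}{47} - 23\right) - 41 = - \frac{1083}{47} - 41 = - \frac{3010}{47}$)
$S = \frac{2 \sqrt{4428951}}{47}$ ($S = 2 \sqrt{- \frac{3010}{47} + 2069} = 2 \sqrt{\frac{94233}{47}} = 2 \frac{\sqrt{4428951}}{47} = \frac{2 \sqrt{4428951}}{47} \approx 89.553$)
$\left(-11891 + S\right) + 52^{2} = \left(-11891 + \frac{2 \sqrt{4428951}}{47}\right) + 52^{2} = \left(-11891 + \frac{2 \sqrt{4428951}}{47}\right) + 2704 = -9187 + \frac{2 \sqrt{4428951}}{47}$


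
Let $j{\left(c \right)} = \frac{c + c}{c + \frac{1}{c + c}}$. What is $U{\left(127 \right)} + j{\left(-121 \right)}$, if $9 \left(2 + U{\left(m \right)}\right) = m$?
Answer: $\frac{1239641}{87849} \approx 14.111$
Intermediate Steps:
$j{\left(c \right)} = \frac{2 c}{c + \frac{1}{2 c}}$
$U{\left(m \right)} = -2 + \frac{m}{9}$
$U{\left(127 \right)} + j{\left(-121 \right)} = \left(-2 + \frac{1}{9} \cdot 127\right) + \frac{4 \left(-121\right)^{2}}{1 + 2 \left(-121\right)^{2}} = \left(-2 + \frac{127}{9}\right) + 4 \cdot 14641 \frac{1}{1 + 2 \cdot 14641} = \frac{109}{9} + 4 \cdot 14641 \frac{1}{1 + 29282} = \frac{109}{9} + 4 \cdot 14641 \cdot \frac{1}{29283} = \frac{109}{9} + \frac{58564}{29283} = \frac{1239641}{87849}$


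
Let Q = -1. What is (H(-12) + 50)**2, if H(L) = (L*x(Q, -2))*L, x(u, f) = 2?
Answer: 114244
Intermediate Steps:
H(L) = 2*L**2 (H(L) = (L*2)*L = (2*L)*L = 2*L**2)
(H(-12) + 50)**2 = (2*(-12)**2 + 50)**2 = (2*144 + 50)**2 = (288 + 50)**2 = 338**2 = 114244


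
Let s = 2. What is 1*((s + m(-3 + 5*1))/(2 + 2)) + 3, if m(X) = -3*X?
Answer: 2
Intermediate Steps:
1*((s + m(-3 + 5*1))/(2 + 2)) + 3 = 1*((2 - 3*(-3 + 5*1))/(2 + 2)) + 3 = 1*((2 - 3*(-3 + 5))/4) + 3 = 1*((2 - 3*2)*(1/4)) + 3 = 1*((2 - 6)*(1/4)) + 3 = 1*(-4*1/4) + 3 = 1*(-1) + 3 = -1 + 3 = 2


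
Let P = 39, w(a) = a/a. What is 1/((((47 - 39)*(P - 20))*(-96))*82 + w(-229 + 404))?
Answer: -1/1196543 ≈ -8.3574e-7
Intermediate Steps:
w(a) = 1
1/((((47 - 39)*(P - 20))*(-96))*82 + w(-229 + 404)) = 1/((((47 - 39)*(39 - 20))*(-96))*82 + 1) = 1/(((8*19)*(-96))*82 + 1) = 1/((152*(-96))*82 + 1) = 1/(-14592*82 + 1) = 1/(-1196544 + 1) = 1/(-1196543) = -1/1196543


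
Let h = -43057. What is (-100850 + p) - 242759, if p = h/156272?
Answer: -53696508705/156272 ≈ -3.4361e+5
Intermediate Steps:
p = -43057/156272 ≈ -0.27553
(-100850 + p) - 242759 = (-100850 - 43057/156272) - 242759 = -15760074257/156272 - 242759 = -53696508705/156272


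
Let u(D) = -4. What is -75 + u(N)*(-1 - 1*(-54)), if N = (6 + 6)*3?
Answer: -287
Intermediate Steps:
N = 36 (N = 12*3 = 36)
-75 + u(N)*(-1 - 1*(-54)) = -75 - 4*(-1 - 1*(-54)) = -75 - 4*(-1 + 54) = -75 - 4*53 = -75 - 212 = -287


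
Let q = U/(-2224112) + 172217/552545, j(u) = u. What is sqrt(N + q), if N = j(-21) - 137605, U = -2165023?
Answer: I*sqrt(12990475939427598582085160815)/307230491260 ≈ 370.98*I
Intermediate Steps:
q = 1579302529839/1228921965040 (q = -2165023/(-2224112) + 172217/552545 = -2165023*(-1/2224112) + 172217*(1/552545) = 2165023/2224112 + 172217/552545 = 1579302529839/1228921965040 ≈ 1.2851)
N = -137626 (N = -21 - 137605 = -137626)
sqrt(N + q) = sqrt(-137626 + 1579302529839/1228921965040) = sqrt(-169130035058065201/1228921965040) = I*sqrt(12990475939427598582085160815)/307230491260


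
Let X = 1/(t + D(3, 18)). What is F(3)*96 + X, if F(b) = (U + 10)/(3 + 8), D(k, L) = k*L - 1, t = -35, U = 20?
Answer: 51851/198 ≈ 261.87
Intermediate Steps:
D(k, L) = -1 + L*k (D(k, L) = L*k - 1 = -1 + L*k)
X = 1/18 (X = 1/(-35 + (-1 + 18*3)) = 1/(-35 + (-1 + 54)) = 1/(-35 + 53) = 1/18 ≈ 0.055556)
F(b) = 30/11 (F(b) = (20 + 10)/(3 + 8) = 30/11)
F(3)*96 + X = (30/11)*96 + 1/18 = 2880/11 + 1/18 = 51851/198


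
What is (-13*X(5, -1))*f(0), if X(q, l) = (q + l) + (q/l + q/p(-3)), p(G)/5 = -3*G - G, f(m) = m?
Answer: 0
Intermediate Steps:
p(G) = -20*G (p(G) = 5*(-3*G - G) = 5*(-4*G) = -20*G)
X(q, l) = l + 61*q/60 + q/l (X(q, l) = (q + l) + (q/l + q/((-20*(-3)))) = (l + q) + (q/l + q/60) = (l + q) + (q/60 + q/l) = l + 61*q/60 + q/l)
(-13*X(5, -1))*f(0) = -13*(-1 + (61/60)*5 + 5/(-1))*0 = -13*(-1 + 61/12 + 5*(-1))*0 = -13*(-1 + 61/12 - 5)*0 = -13*(-11/12)*0 = (143/12)*0 = 0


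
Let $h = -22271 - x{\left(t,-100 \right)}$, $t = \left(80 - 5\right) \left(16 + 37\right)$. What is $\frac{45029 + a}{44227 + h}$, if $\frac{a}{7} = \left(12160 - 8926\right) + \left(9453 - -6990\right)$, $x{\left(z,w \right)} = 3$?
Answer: $\frac{182768}{21953} \approx 8.3254$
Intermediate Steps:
$t = 3975$ ($t = 75 \cdot 53 = 3975$)
$h = -22274$ ($h = -22271 - 3 = -22274$)
$a = 137739$ ($a = 7 \left(\left(12160 - 8926\right) + \left(9453 - -6990\right)\right) = 7 \left(3234 + \left(9453 + 6990\right)\right) = 7 \left(3234 + 16443\right) = 7 \cdot 19677 = 137739$)
$\frac{45029 + a}{44227 + h} = \frac{45029 + 137739}{44227 - 22274} = \frac{182768}{21953}$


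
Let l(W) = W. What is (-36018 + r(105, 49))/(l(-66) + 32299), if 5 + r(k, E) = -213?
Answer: -36236/32233 ≈ -1.1242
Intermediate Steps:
r(k, E) = -218 (r(k, E) = -5 - 213 = -218)
(-36018 + r(105, 49))/(l(-66) + 32299) = (-36018 - 218)/(-66 + 32299) = -36236/32233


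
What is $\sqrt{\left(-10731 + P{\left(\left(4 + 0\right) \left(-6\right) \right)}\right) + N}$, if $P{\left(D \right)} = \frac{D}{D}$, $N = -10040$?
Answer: $i \sqrt{20770} \approx 144.12 i$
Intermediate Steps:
$P{\left(D \right)} = 1$
$\sqrt{\left(-10731 + P{\left(\left(4 + 0\right) \left(-6\right) \right)}\right) + N} = \sqrt{\left(-10731 + 1\right) - 10040} = \sqrt{-10730 - 10040} = \sqrt{-20770} = i \sqrt{20770}$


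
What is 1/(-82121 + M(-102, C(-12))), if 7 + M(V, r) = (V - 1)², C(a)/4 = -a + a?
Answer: -1/71519 ≈ -1.3982e-5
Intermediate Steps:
C(a) = 0 (C(a) = 4*(-a + a) = 4*0 = 0)
M(V, r) = -7 + (-1 + V)² (M(V, r) = -7 + (V - 1)² = -7 + (-1 + V)²)
1/(-82121 + M(-102, C(-12))) = 1/(-82121 + (-7 + (-1 - 102)²)) = 1/(-82121 + (-7 + (-103)²)) = 1/(-82121 + (-7 + 10609)) = 1/(-82121 + 10602) = 1/(-71519) = -1/71519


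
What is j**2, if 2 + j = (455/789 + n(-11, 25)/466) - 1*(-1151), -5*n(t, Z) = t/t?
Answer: 4466233391022013081/3379604256900 ≈ 1.3215e+6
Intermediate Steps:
n(t, Z) = -1/5 (n(t, Z) = -t/(5*t) = -1/5*1 = -1/5)
j = 2113346491/1838370 (j = -2 + ((455/789 - 1/5/466) - 1*(-1151)) = -2 + ((455*(1/789) - 1/5*1/466) + 1151) = -2 + ((455/789 - 1/2330) + 1151) = -2 + (1059361/1838370 + 1151) = -2 + 2117023231/1838370 = 2113346491/1838370 ≈ 1149.6)
j**2 = (2113346491/1838370)**2 = 4466233391022013081/3379604256900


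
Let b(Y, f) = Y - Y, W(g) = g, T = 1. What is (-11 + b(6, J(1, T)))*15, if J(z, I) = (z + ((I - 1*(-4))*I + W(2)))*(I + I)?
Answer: -165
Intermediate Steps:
J(z, I) = 2*I*(2 + z + I*(4 + I)) (J(z, I) = (z + ((I - 1*(-4))*I + 2))*(I + I) = (z + ((I + 4)*I + 2))*(2*I) = (z + ((4 + I)*I + 2))*(2*I) = (z + (I*(4 + I) + 2))*(2*I) = (z + (2 + I*(4 + I)))*(2*I) = (2 + z + I*(4 + I))*(2*I) = 2*I*(2 + z + I*(4 + I)))
b(Y, f) = 0
(-11 + b(6, J(1, T)))*15 = (-11 + 0)*15 = -11*15 = -165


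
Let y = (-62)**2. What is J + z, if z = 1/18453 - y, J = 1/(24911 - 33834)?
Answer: -632938130966/164656119 ≈ -3844.0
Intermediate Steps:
y = 3844
J = -1/8923 (J = 1/(-8923) = -1/8923 ≈ -0.00011207)
z = -70933331/18453 (z = 1/18453 - 1*3844 = 1/18453 - 3844 = -70933331/18453 ≈ -3844.0)
J + z = -1/8923 - 70933331/18453 = -632938130966/164656119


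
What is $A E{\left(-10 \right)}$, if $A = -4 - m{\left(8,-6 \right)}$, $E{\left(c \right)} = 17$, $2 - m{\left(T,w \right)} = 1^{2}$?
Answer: $-85$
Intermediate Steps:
$m{\left(T,w \right)} = 1$ ($m{\left(T,w \right)} = 2 - 1^{2} = 2 - 1 = 1$)
$A = -5$ ($A = -4 - 1 = -5$)
$A E{\left(-10 \right)} = \left(-5\right) 17 = -85$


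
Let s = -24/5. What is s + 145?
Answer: 701/5 ≈ 140.20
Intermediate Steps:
s = -24/5 (s = (⅕)*(-24) = -24/5 ≈ -4.8000)
s + 145 = -24/5 + 145 = 701/5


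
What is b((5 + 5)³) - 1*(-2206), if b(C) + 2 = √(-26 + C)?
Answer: 2204 + √974 ≈ 2235.2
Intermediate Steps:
b(C) = -2 + √(-26 + C)
b((5 + 5)³) - 1*(-2206) = (-2 + √(-26 + (5 + 5)³)) - 1*(-2206) = (-2 + √(-26 + 10³)) + 2206 = (-2 + √(-26 + 1000)) + 2206 = (-2 + √974) + 2206 = 2204 + √974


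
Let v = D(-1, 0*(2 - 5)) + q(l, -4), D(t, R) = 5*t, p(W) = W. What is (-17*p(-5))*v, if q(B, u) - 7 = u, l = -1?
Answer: -170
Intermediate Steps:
q(B, u) = 7 + u
v = -2 (v = 5*(-1) + (7 - 4) = -5 + 3 = -2)
(-17*p(-5))*v = -17*(-5)*(-2) = 85*(-2) = -170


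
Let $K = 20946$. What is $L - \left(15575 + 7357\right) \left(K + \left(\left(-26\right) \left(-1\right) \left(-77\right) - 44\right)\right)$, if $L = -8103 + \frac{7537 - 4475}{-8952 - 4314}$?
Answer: $- \frac{2874894117130}{6633} \approx -4.3342 \cdot 10^{8}$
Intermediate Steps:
$L = - \frac{53748730}{6633}$ ($L = -8103 + \frac{3062}{-13266} = -8103 + 3062 \left(- \frac{1}{13266}\right) = -8103 - \frac{1531}{6633} = - \frac{53748730}{6633} \approx -8103.2$)
$L - \left(15575 + 7357\right) \left(K + \left(\left(-26\right) \left(-1\right) \left(-77\right) - 44\right)\right) = - \frac{53748730}{6633} - \left(15575 + 7357\right) \left(20946 + \left(\left(-26\right) \left(-1\right) \left(-77\right) - 44\right)\right) = - \frac{53748730}{6633} - 22932 \left(20946 + \left(26 \left(-77\right) - 44\right)\right) = - \frac{53748730}{6633} - 22932 \left(20946 - 2046\right) = - \frac{53748730}{6633} - 22932 \cdot 18900 = - \frac{53748730}{6633} - 433414800 = - \frac{2874894117130}{6633}$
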